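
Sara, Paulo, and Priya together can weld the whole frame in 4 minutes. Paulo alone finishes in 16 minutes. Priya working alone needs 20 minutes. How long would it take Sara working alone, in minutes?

Combined rate is 1/4 per minute.
Known contribution: 1/16 + 1/20 = (5 + 4)/80 = 9/80 per minute.
So Sara's rate is 1/4 − 9/80 = 11/80, meaning 80/11 minutes alone.

80/11 minutes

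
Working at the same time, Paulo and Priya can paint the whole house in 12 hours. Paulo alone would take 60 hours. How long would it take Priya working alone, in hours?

15 hours

Combined rate is 1/12 per hour.
Known contribution: 1/60 per hour.
So Priya's rate is 1/12 − 1/60 = 1/15, meaning 15 hours alone.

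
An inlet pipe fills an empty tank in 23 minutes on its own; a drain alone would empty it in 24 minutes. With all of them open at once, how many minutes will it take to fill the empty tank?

Net rate = 1/23 − 1/24 = (24 − 23)/552 = 1/552 per minute.
Filling time = 1 ÷ (1/552) = 552 minutes.

552 minutes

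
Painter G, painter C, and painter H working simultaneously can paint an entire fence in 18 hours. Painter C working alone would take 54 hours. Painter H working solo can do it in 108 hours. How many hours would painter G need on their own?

36 hours

Combined rate is 1/18 per hour.
Known contribution: 1/54 + 1/108 = (2 + 1)/108 = 3/108 = 1/36 per hour.
So painter G's rate is 1/18 − 1/36 = 1/36, meaning 36 hours alone.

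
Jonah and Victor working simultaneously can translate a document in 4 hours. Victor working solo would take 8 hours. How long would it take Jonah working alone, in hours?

8 hours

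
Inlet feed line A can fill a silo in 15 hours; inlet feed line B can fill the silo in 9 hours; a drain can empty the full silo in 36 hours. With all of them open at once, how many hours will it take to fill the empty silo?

Net rate = 1/15 + 1/9 − 1/36 = (12 + 20 − 5)/180 = 27/180 = 3/20 per hour.
Filling time = 1 ÷ (3/20) = 20/3 hours.

20/3 hours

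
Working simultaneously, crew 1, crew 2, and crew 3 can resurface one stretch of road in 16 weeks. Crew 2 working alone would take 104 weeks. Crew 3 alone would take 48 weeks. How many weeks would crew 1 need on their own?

156/5 weeks

Combined rate is 1/16 per week.
Known contribution: 1/104 + 1/48 = (6 + 13)/624 = 19/624 per week.
So crew 1's rate is 1/16 − 19/624 = 5/156, meaning 156/5 weeks alone.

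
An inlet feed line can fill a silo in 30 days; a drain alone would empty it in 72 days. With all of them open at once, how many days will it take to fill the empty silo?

Net rate = 1/30 − 1/72 = (12 − 5)/360 = 7/360 per day.
Filling time = 1 ÷ (7/360) = 360/7 days.

360/7 days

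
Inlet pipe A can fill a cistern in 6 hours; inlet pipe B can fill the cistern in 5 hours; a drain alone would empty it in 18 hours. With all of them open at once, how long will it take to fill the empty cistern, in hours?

45/14 hours

Net rate = 1/6 + 1/5 − 1/18 = (15 + 18 − 5)/90 = 28/90 = 14/45 per hour.
Filling time = 1 ÷ (14/45) = 45/14 hours.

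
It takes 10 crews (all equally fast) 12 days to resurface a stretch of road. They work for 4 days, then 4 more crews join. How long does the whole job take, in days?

68/7 days

One crew does 1/120 of the job per day.
After 4 days with 10 crews, 1/3 is done (2/3 left).
With 14 crews the rate is 14/120 = 7/60, so the rest takes 2/3 ÷ 7/60 = 40/7 days.
Total = 4 + 40/7 = 68/7 days.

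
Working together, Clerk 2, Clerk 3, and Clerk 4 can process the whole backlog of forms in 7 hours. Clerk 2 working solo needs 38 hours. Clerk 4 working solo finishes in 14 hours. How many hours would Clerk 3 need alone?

133/6 hours

Combined rate is 1/7 per hour.
Known contribution: 1/38 + 1/14 = (7 + 19)/266 = 26/266 = 13/133 per hour.
So Clerk 3's rate is 1/7 − 13/133 = 6/133, meaning 133/6 hours alone.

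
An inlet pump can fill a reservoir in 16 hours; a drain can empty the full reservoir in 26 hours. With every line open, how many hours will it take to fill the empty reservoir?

208/5 hours

Net rate = 1/16 − 1/26 = (13 − 8)/208 = 5/208 per hour.
Filling time = 1 ÷ (5/208) = 208/5 hours.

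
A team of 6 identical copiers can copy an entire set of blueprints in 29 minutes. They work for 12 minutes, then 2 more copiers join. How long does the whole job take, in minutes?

One copier does 1/174 of the job per minute.
After 12 minutes with 6 copiers, 12/29 is done (17/29 left).
With 8 copiers the rate is 8/174 = 4/87, so the rest takes 17/29 ÷ 4/87 = 51/4 minutes.
Total = 12 + 51/4 = 99/4 minutes.

99/4 minutes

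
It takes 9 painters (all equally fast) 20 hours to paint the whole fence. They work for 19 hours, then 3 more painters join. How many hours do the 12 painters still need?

3/4 hours

One painter does 1/180 of the job per hour.
After 19 hours with 9 painters, 19/20 is done (1/20 left).
With 12 painters the rate is 12/180 = 1/15, so the rest takes 1/20 ÷ 1/15 = 3/4 hours.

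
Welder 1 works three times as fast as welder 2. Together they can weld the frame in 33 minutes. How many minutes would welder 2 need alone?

Let welder 2's rate be r; then welder 1's rate is 3r, so together (3 + 1)r = 4r = 1/33.
Thus r = 1/132 per minute.
Welder 2 alone: 132 minutes; welder 1 alone: 44 minutes.

132 minutes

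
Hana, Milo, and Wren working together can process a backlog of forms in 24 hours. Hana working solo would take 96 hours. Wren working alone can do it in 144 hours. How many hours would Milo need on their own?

Combined rate is 1/24 per hour.
Known contribution: 1/96 + 1/144 = (3 + 2)/288 = 5/288 per hour.
So Milo's rate is 1/24 − 5/288 = 7/288, meaning 288/7 hours alone.

288/7 hours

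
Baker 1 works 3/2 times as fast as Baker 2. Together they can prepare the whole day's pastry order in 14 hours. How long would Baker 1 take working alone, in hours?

70/3 hours

Let Baker 2's rate be r; then Baker 1's rate is (3/2)r, so together (3/2 + 1)r = (5/2)r = 1/14.
Thus r = 1/35 per hour.
Baker 2 alone: 35 hours; Baker 1 alone: 70/3 hours.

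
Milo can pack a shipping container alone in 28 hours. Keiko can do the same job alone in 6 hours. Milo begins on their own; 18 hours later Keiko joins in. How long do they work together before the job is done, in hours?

30/17 hours

In the first 18 hours Milo alone does 18/28 = 9/14 of the job, leaving 5/14.
Once everyone is working, combined rate: 1/28 + 1/6 = (3 + 14)/84 = 17/84 per hour.
Remaining 5/14 at 17/84 per hour takes 30/17 hours.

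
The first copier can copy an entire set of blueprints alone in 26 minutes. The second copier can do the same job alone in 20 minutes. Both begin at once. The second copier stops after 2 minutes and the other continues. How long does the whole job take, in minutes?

117/5 minutes

In the first 2 minutes the combined rate is 23/260, so 23/130 of the job is done, leaving 107/130.
After the second copier leaves the rate is 1/26 per minute; the remaining 107/130 takes 107/5 minutes.
Total = 2 + 107/5 = 117/5 minutes.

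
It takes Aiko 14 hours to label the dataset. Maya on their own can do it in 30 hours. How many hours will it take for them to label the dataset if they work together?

105/11 hours

Combined rate: 1/14 + 1/30 = (15 + 7)/210 = 22/210 = 11/105 per hour.
Time = 1 ÷ (11/105) = 105/11 hours.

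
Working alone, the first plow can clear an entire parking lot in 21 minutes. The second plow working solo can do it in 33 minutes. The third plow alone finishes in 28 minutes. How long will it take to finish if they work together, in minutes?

44/5 minutes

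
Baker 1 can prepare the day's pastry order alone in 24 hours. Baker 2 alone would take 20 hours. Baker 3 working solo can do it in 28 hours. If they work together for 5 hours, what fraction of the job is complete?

Combined rate: 1/24 + 1/20 + 1/28 = (35 + 42 + 30)/840 = 107/840 per hour.
In 5 hours they complete 5·107/840 = 107/168 of the job.

107/168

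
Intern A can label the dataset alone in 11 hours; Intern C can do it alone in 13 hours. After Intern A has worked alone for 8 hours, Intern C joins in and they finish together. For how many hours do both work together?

In 8 hours Intern A does 8/11 of the job, leaving 3/11.
Intern A and Intern C together work at 24/143 per hour, so finishing takes 3/11 ÷ 24/143 = 13/8 hours.

13/8 hours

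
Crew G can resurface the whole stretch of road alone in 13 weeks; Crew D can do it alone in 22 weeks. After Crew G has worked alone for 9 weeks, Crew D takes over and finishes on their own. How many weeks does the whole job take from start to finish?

In 9 weeks Crew G does 9/13 of the job, leaving 4/13.
Crew D works at 1/22 per week, so finishing takes 4/13 ÷ 1/22 = 88/13 weeks.
Total time = 9 + 88/13 = 205/13 weeks.

205/13 weeks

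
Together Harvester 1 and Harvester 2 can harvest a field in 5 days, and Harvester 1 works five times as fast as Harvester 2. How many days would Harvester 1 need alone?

6 days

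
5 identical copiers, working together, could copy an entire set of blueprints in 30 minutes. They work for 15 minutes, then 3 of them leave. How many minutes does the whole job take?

One copier does 1/150 of the job per minute.
After 15 minutes with 5 copiers, 1/2 is done (1/2 left).
With 2 copiers the rate is 2/150 = 1/75, so the rest takes 1/2 ÷ 1/75 = 75/2 minutes.
Total = 15 + 75/2 = 105/2 minutes.

105/2 minutes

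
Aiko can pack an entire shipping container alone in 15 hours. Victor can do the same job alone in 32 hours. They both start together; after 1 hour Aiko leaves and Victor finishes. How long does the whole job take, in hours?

448/15 hours

In the first 1 hour the combined rate is 47/480, so 47/480 of the job is done, leaving 433/480.
After Aiko leaves the rate is 1/32 per hour; the remaining 433/480 takes 433/15 hours.
Total = 1 + 433/15 = 448/15 hours.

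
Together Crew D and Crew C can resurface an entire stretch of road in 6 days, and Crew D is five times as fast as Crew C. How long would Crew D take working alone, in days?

36/5 days

Let Crew C's rate be r; then Crew D's rate is 5r, so together (5 + 1)r = 6r = 1/6.
Thus r = 1/36 per day.
Crew C alone: 36 days; Crew D alone: 36/5 days.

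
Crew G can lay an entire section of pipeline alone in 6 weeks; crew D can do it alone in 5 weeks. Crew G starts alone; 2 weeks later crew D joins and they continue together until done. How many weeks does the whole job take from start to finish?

42/11 weeks

In 2 weeks crew G does 2/6 = 1/3 of the job, leaving 2/3.
Crew G and crew D together work at 11/30 per week, so finishing takes 2/3 ÷ 11/30 = 20/11 weeks.
Total time = 2 + 20/11 = 42/11 weeks.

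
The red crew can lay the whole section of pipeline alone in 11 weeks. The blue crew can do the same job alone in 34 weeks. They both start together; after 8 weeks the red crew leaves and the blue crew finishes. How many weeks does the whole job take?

102/11 weeks

In the first 8 weeks the combined rate is 45/374, so 180/187 of the job is done, leaving 7/187.
After the red crew leaves the rate is 1/34 per week; the remaining 7/187 takes 14/11 weeks.
Total = 8 + 14/11 = 102/11 weeks.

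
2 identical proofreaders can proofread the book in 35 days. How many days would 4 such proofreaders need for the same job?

Total work is 2·35 = 70 proofreader-days.
With 4 proofreaders: 70/4 = 35/2 days.

35/2 days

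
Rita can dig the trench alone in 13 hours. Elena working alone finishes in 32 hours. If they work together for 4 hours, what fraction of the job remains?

59/104

Combined rate: 1/13 + 1/32 = (32 + 13)/416 = 45/416 per hour.
In 4 hours they complete 4·45/416 = 45/104 of the job.
So 59/104 remains.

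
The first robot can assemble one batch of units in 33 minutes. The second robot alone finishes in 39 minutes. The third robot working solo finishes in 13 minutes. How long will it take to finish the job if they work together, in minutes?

Combined rate: 1/33 + 1/39 + 1/13 = (13 + 11 + 33)/429 = 57/429 = 19/143 per minute.
Time = 1 ÷ (19/143) = 143/19 minutes.

143/19 minutes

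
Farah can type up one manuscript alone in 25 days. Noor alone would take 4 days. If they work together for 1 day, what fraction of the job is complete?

Combined rate: 1/25 + 1/4 = (4 + 25)/100 = 29/100 per day.
In 1 day they complete 1·29/100 = 29/100 of the job.

29/100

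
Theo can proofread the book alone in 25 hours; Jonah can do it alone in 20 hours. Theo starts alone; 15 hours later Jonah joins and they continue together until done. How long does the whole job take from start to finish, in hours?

In 15 hours Theo does 15/25 = 3/5 of the job, leaving 2/5.
Theo and Jonah together work at 9/100 per hour, so finishing takes 2/5 ÷ 9/100 = 40/9 hours.
Total time = 15 + 40/9 = 175/9 hours.

175/9 hours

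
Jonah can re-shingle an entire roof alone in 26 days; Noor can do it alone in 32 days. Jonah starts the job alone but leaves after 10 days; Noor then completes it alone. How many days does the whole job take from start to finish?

In 10 days Jonah does 10/26 = 5/13 of the job, leaving 8/13.
Noor works at 1/32 per day, so finishing takes 8/13 ÷ 1/32 = 256/13 days.
Total time = 10 + 256/13 = 386/13 days.

386/13 days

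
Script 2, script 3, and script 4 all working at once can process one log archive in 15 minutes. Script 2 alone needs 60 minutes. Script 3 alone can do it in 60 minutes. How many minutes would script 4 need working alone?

30 minutes

Combined rate is 1/15 per minute.
Known contribution: 1/60 + 1/60 = (1 + 1)/60 = 2/60 = 1/30 per minute.
So script 4's rate is 1/15 − 1/30 = 1/30, meaning 30 minutes alone.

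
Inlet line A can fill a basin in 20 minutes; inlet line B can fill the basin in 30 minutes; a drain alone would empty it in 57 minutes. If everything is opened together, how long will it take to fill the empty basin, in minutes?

Net rate = 1/20 + 1/30 − 1/57 = (57 + 38 − 20)/1140 = 75/1140 = 5/76 per minute.
Filling time = 1 ÷ (5/76) = 76/5 minutes.

76/5 minutes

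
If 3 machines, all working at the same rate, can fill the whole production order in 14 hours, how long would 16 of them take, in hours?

21/8 hours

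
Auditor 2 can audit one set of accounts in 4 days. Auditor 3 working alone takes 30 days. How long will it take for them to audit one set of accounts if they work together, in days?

60/17 days

Combined rate: 1/4 + 1/30 = (15 + 2)/60 = 17/60 per day.
Time = 1 ÷ (17/60) = 60/17 days.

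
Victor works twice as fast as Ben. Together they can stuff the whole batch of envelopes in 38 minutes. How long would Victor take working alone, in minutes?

57 minutes

Let Ben's rate be r; then Victor's rate is 2r, so together (2 + 1)r = 3r = 1/38.
Thus r = 1/114 per minute.
Ben alone: 114 minutes; Victor alone: 57 minutes.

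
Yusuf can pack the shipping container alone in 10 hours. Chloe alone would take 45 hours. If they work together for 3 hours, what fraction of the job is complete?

11/30

Combined rate: 1/10 + 1/45 = (9 + 2)/90 = 11/90 per hour.
In 3 hours they complete 3·11/90 = 11/30 of the job.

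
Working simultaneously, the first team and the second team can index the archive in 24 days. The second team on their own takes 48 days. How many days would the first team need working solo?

48 days

Combined rate is 1/24 per day.
Known contribution: 1/48 per day.
So the first team's rate is 1/24 − 1/48 = 1/48, meaning 48 days alone.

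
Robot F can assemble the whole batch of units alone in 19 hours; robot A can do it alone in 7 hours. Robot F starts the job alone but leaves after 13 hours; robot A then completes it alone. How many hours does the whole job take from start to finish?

In 13 hours robot F does 13/19 of the job, leaving 6/19.
Robot A works at 1/7 per hour, so finishing takes 6/19 ÷ 1/7 = 42/19 hours.
Total time = 13 + 42/19 = 289/19 hours.

289/19 hours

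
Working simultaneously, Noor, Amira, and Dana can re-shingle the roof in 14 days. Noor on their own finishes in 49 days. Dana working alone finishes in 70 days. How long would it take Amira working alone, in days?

Combined rate is 1/14 per day.
Known contribution: 1/49 + 1/70 = (10 + 7)/490 = 17/490 per day.
So Amira's rate is 1/14 − 17/490 = 9/245, meaning 245/9 days alone.

245/9 days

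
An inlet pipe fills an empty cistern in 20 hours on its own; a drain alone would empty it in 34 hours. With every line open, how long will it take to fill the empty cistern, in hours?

340/7 hours

Net rate = 1/20 − 1/34 = (17 − 10)/340 = 7/340 per hour.
Filling time = 1 ÷ (7/340) = 340/7 hours.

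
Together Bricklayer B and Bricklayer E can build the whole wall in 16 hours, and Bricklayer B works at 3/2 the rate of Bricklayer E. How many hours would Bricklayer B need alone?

Let Bricklayer E's rate be r; then Bricklayer B's rate is (3/2)r, so together (3/2 + 1)r = (5/2)r = 1/16.
Thus r = 1/40 per hour.
Bricklayer E alone: 40 hours; Bricklayer B alone: 80/3 hours.

80/3 hours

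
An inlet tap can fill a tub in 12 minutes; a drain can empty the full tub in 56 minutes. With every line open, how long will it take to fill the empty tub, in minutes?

Net rate = 1/12 − 1/56 = (14 − 3)/168 = 11/168 per minute.
Filling time = 1 ÷ (11/168) = 168/11 minutes.

168/11 minutes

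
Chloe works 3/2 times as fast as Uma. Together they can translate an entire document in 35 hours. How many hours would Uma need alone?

Let Uma's rate be r; then Chloe's rate is (3/2)r, so together (3/2 + 1)r = (5/2)r = 1/35.
Thus r = 2/175 per hour.
Uma alone: 175/2 hours; Chloe alone: 175/3 hours.

175/2 hours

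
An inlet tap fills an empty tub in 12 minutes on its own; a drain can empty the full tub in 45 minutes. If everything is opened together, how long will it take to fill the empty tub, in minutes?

180/11 minutes

Net rate = 1/12 − 1/45 = (15 − 4)/180 = 11/180 per minute.
Filling time = 1 ÷ (11/180) = 180/11 minutes.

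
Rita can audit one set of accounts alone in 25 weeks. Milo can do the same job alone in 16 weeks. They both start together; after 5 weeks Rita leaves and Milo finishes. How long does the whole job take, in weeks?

In the first 5 weeks the combined rate is 41/400, so 41/80 of the job is done, leaving 39/80.
After Rita leaves the rate is 1/16 per week; the remaining 39/80 takes 39/5 weeks.
Total = 5 + 39/5 = 64/5 weeks.

64/5 weeks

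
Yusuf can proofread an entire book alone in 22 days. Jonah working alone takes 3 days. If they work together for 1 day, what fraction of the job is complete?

Combined rate: 1/22 + 1/3 = (3 + 22)/66 = 25/66 per day.
In 1 day they complete 1·25/66 = 25/66 of the job.

25/66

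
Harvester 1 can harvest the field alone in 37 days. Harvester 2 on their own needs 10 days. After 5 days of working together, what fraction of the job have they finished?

47/74

Combined rate: 1/37 + 1/10 = (10 + 37)/370 = 47/370 per day.
In 5 days they complete 5·47/370 = 47/74 of the job.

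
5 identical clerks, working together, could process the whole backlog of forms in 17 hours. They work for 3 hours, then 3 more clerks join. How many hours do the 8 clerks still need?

35/4 hours

One clerk does 1/85 of the job per hour.
After 3 hours with 5 clerks, 3/17 is done (14/17 left).
With 8 clerks the rate is 8/85, so the rest takes 14/17 ÷ 8/85 = 35/4 hours.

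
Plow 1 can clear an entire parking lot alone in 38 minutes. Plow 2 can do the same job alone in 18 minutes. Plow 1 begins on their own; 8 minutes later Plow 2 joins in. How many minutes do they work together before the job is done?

135/14 minutes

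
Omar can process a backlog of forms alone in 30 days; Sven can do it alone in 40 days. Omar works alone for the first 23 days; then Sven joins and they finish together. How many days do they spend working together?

4 days

In 23 days Omar does 23/30 of the job, leaving 7/30.
Omar and Sven together work at 7/120 per day, so finishing takes 7/30 ÷ 7/120 = 4 days.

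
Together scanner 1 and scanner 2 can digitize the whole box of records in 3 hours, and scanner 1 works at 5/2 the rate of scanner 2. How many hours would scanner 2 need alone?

21/2 hours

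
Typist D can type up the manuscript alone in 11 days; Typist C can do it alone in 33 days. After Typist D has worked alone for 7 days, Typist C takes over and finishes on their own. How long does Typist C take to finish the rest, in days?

12 days

In 7 days Typist D does 7/11 of the job, leaving 4/11.
Typist C works at 1/33 per day, so finishing takes 4/11 ÷ 1/33 = 12 days.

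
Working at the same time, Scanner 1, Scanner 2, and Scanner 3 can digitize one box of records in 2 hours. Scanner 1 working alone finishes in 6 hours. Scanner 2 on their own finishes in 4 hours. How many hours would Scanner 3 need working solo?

12 hours

Combined rate is 1/2 per hour.
Known contribution: 1/6 + 1/4 = (2 + 3)/12 = 5/12 per hour.
So Scanner 3's rate is 1/2 − 5/12 = 1/12, meaning 12 hours alone.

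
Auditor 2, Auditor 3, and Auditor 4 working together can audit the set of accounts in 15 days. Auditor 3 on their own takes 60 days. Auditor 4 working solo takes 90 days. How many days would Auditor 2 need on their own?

180/7 days

Combined rate is 1/15 per day.
Known contribution: 1/60 + 1/90 = (3 + 2)/180 = 5/180 = 1/36 per day.
So Auditor 2's rate is 1/15 − 1/36 = 7/180, meaning 180/7 days alone.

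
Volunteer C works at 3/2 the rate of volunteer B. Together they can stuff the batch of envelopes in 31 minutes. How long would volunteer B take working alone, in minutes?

155/2 minutes

Let volunteer B's rate be r; then volunteer C's rate is (3/2)r, so together (3/2 + 1)r = (5/2)r = 1/31.
Thus r = 2/155 per minute.
Volunteer B alone: 155/2 minutes; volunteer C alone: 155/3 minutes.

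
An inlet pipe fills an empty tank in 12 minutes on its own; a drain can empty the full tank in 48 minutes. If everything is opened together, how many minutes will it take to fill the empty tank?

16 minutes

Net rate = 1/12 − 1/48 = (4 − 1)/48 = 3/48 = 1/16 per minute.
Filling time = 1 ÷ (1/16) = 16 minutes.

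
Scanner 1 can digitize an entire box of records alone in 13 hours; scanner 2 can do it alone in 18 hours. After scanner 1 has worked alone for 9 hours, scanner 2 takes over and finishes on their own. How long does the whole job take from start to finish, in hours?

189/13 hours

In 9 hours scanner 1 does 9/13 of the job, leaving 4/13.
Scanner 2 works at 1/18 per hour, so finishing takes 4/13 ÷ 1/18 = 72/13 hours.
Total time = 9 + 72/13 = 189/13 hours.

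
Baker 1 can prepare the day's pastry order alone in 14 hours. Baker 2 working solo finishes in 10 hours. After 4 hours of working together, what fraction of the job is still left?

11/35

Combined rate: 1/14 + 1/10 = (5 + 7)/70 = 12/70 = 6/35 per hour.
In 4 hours they complete 4·6/35 = 24/35 of the job.
So 11/35 remains.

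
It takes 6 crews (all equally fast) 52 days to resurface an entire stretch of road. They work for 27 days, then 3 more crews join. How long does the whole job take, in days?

131/3 days

One crew does 1/312 of the job per day.
After 27 days with 6 crews, 27/52 is done (25/52 left).
With 9 crews the rate is 9/312 = 3/104, so the rest takes 25/52 ÷ 3/104 = 50/3 days.
Total = 27 + 50/3 = 131/3 days.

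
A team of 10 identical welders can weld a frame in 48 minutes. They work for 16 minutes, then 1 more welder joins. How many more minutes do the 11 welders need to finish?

320/11 minutes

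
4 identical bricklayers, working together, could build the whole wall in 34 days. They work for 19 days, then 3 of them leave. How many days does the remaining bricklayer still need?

One bricklayer does 1/136 of the job per day.
After 19 days with 4 bricklayers, 19/34 is done (15/34 left).
With 1 bricklayer the rate is 1/136, so the rest takes 15/34 ÷ 1/136 = 60 days.

60 days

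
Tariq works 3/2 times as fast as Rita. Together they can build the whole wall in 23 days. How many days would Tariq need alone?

115/3 days

Let Rita's rate be r; then Tariq's rate is (3/2)r, so together (3/2 + 1)r = (5/2)r = 1/23.
Thus r = 2/115 per day.
Rita alone: 115/2 days; Tariq alone: 115/3 days.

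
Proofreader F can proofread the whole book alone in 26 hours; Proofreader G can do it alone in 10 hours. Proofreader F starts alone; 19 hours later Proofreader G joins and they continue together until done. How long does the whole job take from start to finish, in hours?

In 19 hours Proofreader F does 19/26 of the job, leaving 7/26.
Proofreader F and Proofreader G together work at 9/65 per hour, so finishing takes 7/26 ÷ 9/65 = 35/18 hours.
Total time = 19 + 35/18 = 377/18 hours.

377/18 hours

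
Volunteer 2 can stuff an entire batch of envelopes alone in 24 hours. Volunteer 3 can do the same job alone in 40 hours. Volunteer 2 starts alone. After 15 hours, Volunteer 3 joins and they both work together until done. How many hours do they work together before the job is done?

45/8 hours

In the first 15 hours Volunteer 2 alone does 15/24 = 5/8 of the job, leaving 3/8.
Once everyone is working, combined rate: 1/24 + 1/40 = (5 + 3)/120 = 8/120 = 1/15 per hour.
Remaining 3/8 at 1/15 per hour takes 45/8 hours.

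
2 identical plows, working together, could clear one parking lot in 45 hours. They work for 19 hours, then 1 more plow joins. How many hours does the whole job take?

109/3 hours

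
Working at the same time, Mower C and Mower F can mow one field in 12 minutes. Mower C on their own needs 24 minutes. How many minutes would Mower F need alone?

Combined rate is 1/12 per minute.
Known contribution: 1/24 per minute.
So Mower F's rate is 1/12 − 1/24 = 1/24, meaning 24 minutes alone.

24 minutes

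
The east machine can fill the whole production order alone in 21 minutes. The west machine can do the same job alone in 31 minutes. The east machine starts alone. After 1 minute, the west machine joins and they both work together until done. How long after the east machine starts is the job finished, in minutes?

168/13 minutes

In the first 1 minute the east machine alone does 1/21 of the job, leaving 20/21.
Once everyone is working, combined rate: 1/21 + 1/31 = (31 + 21)/651 = 52/651 per minute.
Remaining 20/21 at 52/651 per minute takes 155/13 minutes.
Total from the start = 1 + 155/13 = 168/13 minutes.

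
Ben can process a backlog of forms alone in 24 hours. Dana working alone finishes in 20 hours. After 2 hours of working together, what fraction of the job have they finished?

Combined rate: 1/24 + 1/20 = (5 + 6)/120 = 11/120 per hour.
In 2 hours they complete 2·11/120 = 11/60 of the job.

11/60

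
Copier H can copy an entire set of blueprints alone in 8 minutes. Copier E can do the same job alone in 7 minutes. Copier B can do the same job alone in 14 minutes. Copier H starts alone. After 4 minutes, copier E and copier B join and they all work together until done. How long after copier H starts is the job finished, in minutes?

104/19 minutes

In the first 4 minutes copier H alone does 4/8 = 1/2 of the job, leaving 1/2.
Once everyone is working, combined rate: 1/8 + 1/7 + 1/14 = (7 + 8 + 4)/56 = 19/56 per minute.
Remaining 1/2 at 19/56 per minute takes 28/19 minutes.
Total from the start = 4 + 28/19 = 104/19 minutes.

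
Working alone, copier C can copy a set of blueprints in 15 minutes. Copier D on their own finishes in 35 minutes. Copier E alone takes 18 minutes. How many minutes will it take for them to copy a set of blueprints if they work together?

126/19 minutes

Combined rate: 1/15 + 1/35 + 1/18 = (42 + 18 + 35)/630 = 95/630 = 19/126 per minute.
Time = 1 ÷ (19/126) = 126/19 minutes.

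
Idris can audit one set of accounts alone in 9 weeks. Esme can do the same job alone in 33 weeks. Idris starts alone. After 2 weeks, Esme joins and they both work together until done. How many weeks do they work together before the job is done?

In the first 2 weeks Idris alone does 2/9 of the job, leaving 7/9.
Once everyone is working, combined rate: 1/9 + 1/33 = (11 + 3)/99 = 14/99 per week.
Remaining 7/9 at 14/99 per week takes 11/2 weeks.

11/2 weeks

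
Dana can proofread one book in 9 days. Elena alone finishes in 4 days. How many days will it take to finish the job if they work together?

36/13 days

Combined rate: 1/9 + 1/4 = (4 + 9)/36 = 13/36 per day.
Time = 1 ÷ (13/36) = 36/13 days.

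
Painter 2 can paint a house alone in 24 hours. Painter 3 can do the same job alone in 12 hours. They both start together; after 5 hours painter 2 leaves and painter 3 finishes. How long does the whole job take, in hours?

In the first 5 hours the combined rate is 1/8, so 5/8 of the job is done, leaving 3/8.
After painter 2 leaves the rate is 1/12 per hour; the remaining 3/8 takes 9/2 hours.
Total = 5 + 9/2 = 19/2 hours.

19/2 hours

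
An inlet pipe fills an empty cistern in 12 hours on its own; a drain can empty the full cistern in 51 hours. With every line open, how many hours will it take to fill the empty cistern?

204/13 hours

Net rate = 1/12 − 1/51 = (17 − 4)/204 = 13/204 per hour.
Filling time = 1 ÷ (13/204) = 204/13 hours.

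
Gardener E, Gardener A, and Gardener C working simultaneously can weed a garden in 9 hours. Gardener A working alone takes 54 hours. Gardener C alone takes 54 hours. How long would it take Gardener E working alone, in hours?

Combined rate is 1/9 per hour.
Known contribution: 1/54 + 1/54 = (1 + 1)/54 = 2/54 = 1/27 per hour.
So Gardener E's rate is 1/9 − 1/27 = 2/27, meaning 27/2 hours alone.

27/2 hours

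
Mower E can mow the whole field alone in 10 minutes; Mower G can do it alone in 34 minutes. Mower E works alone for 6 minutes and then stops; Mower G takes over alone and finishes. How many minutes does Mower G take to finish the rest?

In 6 minutes Mower E does 6/10 = 3/5 of the job, leaving 2/5.
Mower G works at 1/34 per minute, so finishing takes 2/5 ÷ 1/34 = 68/5 minutes.

68/5 minutes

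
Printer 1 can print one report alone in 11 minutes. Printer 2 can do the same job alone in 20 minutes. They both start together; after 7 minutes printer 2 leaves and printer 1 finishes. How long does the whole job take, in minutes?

143/20 minutes

In the first 7 minutes the combined rate is 31/220, so 217/220 of the job is done, leaving 3/220.
After printer 2 leaves the rate is 1/11 per minute; the remaining 3/220 takes 3/20 minutes.
Total = 7 + 3/20 = 143/20 minutes.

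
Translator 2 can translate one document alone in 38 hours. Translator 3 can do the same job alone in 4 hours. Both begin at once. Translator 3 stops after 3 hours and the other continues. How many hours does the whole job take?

19/2 hours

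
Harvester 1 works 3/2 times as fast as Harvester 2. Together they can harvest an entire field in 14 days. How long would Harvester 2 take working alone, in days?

35 days

Let Harvester 2's rate be r; then Harvester 1's rate is (3/2)r, so together (3/2 + 1)r = (5/2)r = 1/14.
Thus r = 1/35 per day.
Harvester 2 alone: 35 days; Harvester 1 alone: 70/3 days.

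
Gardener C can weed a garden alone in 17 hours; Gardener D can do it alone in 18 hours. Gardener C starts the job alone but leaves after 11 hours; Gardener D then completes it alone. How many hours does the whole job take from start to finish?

In 11 hours Gardener C does 11/17 of the job, leaving 6/17.
Gardener D works at 1/18 per hour, so finishing takes 6/17 ÷ 1/18 = 108/17 hours.
Total time = 11 + 108/17 = 295/17 hours.

295/17 hours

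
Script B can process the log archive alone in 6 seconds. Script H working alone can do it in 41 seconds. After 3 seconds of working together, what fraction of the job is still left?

35/82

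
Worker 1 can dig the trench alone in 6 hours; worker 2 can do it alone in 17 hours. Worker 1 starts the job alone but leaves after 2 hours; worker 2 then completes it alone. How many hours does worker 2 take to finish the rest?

34/3 hours

In 2 hours worker 1 does 2/6 = 1/3 of the job, leaving 2/3.
Worker 2 works at 1/17 per hour, so finishing takes 2/3 ÷ 1/17 = 34/3 hours.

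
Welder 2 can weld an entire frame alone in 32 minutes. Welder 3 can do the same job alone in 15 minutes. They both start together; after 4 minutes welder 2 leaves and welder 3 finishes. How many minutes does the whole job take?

In the first 4 minutes the combined rate is 47/480, so 47/120 of the job is done, leaving 73/120.
After welder 2 leaves the rate is 1/15 per minute; the remaining 73/120 takes 73/8 minutes.
Total = 4 + 73/8 = 105/8 minutes.

105/8 minutes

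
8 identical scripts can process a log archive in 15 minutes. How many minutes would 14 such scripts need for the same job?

Total work is 8·15 = 120 script-minutes.
With 14 scripts: 120/14 = 60/7 minutes.

60/7 minutes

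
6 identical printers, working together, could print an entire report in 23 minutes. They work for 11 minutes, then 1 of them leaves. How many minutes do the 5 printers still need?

One printer does 1/138 of the job per minute.
After 11 minutes with 6 printers, 11/23 is done (12/23 left).
With 5 printers the rate is 5/138, so the rest takes 12/23 ÷ 5/138 = 72/5 minutes.

72/5 minutes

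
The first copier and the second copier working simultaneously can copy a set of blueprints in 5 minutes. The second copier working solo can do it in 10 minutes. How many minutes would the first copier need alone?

Combined rate is 1/5 per minute.
Known contribution: 1/10 per minute.
So the first copier's rate is 1/5 − 1/10 = 1/10, meaning 10 minutes alone.

10 minutes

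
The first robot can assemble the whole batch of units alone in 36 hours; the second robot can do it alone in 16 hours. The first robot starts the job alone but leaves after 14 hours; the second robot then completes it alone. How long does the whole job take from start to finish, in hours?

214/9 hours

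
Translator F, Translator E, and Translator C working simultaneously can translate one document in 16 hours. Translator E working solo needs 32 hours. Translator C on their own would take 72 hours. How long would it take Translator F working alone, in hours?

288/5 hours

Combined rate is 1/16 per hour.
Known contribution: 1/32 + 1/72 = (9 + 4)/288 = 13/288 per hour.
So Translator F's rate is 1/16 − 13/288 = 5/288, meaning 288/5 hours alone.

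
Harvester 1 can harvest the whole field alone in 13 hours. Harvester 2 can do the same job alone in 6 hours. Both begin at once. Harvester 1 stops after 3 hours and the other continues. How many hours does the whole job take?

In the first 3 hours the combined rate is 19/78, so 19/26 of the job is done, leaving 7/26.
After harvester 1 leaves the rate is 1/6 per hour; the remaining 7/26 takes 21/13 hours.
Total = 3 + 21/13 = 60/13 hours.

60/13 hours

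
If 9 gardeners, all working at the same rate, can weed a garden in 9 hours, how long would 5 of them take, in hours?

81/5 hours

Total work is 9·9 = 81 gardener-hours.
With 5 gardeners: 81/5 hours.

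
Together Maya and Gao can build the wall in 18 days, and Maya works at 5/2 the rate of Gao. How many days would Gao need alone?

Let Gao's rate be r; then Maya's rate is (5/2)r, so together (5/2 + 1)r = (7/2)r = 1/18.
Thus r = 1/63 per day.
Gao alone: 63 days; Maya alone: 126/5 days.

63 days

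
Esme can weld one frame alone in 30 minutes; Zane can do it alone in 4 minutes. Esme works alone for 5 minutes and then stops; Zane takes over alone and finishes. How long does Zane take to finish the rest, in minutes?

10/3 minutes

In 5 minutes Esme does 5/30 = 1/6 of the job, leaving 5/6.
Zane works at 1/4 per minute, so finishing takes 5/6 ÷ 1/4 = 10/3 minutes.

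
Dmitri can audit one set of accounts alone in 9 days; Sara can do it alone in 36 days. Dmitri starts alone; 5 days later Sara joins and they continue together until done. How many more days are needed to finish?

In 5 days Dmitri does 5/9 of the job, leaving 4/9.
Dmitri and Sara together work at 5/36 per day, so finishing takes 4/9 ÷ 5/36 = 16/5 days.

16/5 days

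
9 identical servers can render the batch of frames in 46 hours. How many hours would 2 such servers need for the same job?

Total work is 9·46 = 414 server-hours.
With 2 servers: 414/2 = 207 hours.

207 hours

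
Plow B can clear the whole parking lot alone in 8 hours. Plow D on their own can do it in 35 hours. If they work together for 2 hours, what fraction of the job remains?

Combined rate: 1/8 + 1/35 = (35 + 8)/280 = 43/280 per hour.
In 2 hours they complete 2·43/280 = 43/140 of the job.
So 97/140 remains.

97/140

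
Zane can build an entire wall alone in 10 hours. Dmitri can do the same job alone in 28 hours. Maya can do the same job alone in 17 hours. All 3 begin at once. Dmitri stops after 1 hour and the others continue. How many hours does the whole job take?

In the first 1 hour the combined rate is 463/2380, so 463/2380 of the job is done, leaving 1917/2380.
After Dmitri leaves the rate is 27/170 per hour; the remaining 1917/2380 takes 71/14 hours.
Total = 1 + 71/14 = 85/14 hours.

85/14 hours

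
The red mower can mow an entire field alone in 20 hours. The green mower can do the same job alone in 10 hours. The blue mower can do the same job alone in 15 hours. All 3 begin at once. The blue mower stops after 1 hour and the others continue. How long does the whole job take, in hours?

56/9 hours

In the first 1 hour the combined rate is 13/60, so 13/60 of the job is done, leaving 47/60.
After the blue mower leaves the rate is 3/20 per hour; the remaining 47/60 takes 47/9 hours.
Total = 1 + 47/9 = 56/9 hours.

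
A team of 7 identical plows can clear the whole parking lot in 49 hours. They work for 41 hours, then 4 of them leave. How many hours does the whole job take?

One plow does 1/343 of the job per hour.
After 41 hours with 7 plows, 41/49 is done (8/49 left).
With 3 plows the rate is 3/343, so the rest takes 8/49 ÷ 3/343 = 56/3 hours.
Total = 41 + 56/3 = 179/3 hours.

179/3 hours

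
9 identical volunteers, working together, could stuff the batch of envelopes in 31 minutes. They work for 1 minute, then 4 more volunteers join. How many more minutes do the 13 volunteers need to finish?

One volunteer does 1/279 of the job per minute.
After 1 minute with 9 volunteers, 1/31 is done (30/31 left).
With 13 volunteers the rate is 13/279, so the rest takes 30/31 ÷ 13/279 = 270/13 minutes.

270/13 minutes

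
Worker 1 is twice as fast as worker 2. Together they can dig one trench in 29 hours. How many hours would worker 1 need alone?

87/2 hours

Let worker 2's rate be r; then worker 1's rate is 2r, so together (2 + 1)r = 3r = 1/29.
Thus r = 1/87 per hour.
Worker 2 alone: 87 hours; worker 1 alone: 87/2 hours.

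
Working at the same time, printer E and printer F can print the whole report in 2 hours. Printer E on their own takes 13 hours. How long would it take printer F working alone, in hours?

Combined rate is 1/2 per hour.
Known contribution: 1/13 per hour.
So printer F's rate is 1/2 − 1/13 = 11/26, meaning 26/11 hours alone.

26/11 hours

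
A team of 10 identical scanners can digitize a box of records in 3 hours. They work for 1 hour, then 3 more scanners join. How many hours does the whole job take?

One scanner does 1/30 of the job per hour.
After 1 hour with 10 scanners, 1/3 is done (2/3 left).
With 13 scanners the rate is 13/30, so the rest takes 2/3 ÷ 13/30 = 20/13 hours.
Total = 1 + 20/13 = 33/13 hours.

33/13 hours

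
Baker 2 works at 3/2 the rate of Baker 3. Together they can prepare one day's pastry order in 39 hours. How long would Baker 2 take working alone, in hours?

65 hours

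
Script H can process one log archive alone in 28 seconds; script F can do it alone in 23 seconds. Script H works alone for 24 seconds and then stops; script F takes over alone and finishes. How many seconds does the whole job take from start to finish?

191/7 seconds

In 24 seconds script H does 24/28 = 6/7 of the job, leaving 1/7.
Script F works at 1/23 per second, so finishing takes 1/7 ÷ 1/23 = 23/7 seconds.
Total time = 24 + 23/7 = 191/7 seconds.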